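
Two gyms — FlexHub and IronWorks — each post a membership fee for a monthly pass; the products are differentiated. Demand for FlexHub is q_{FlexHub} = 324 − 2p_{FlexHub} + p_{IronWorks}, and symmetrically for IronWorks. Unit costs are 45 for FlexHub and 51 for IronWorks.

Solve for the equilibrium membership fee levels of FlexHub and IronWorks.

138.8, 141.2

FlexHub's profit: π = (p_{FlexHub} − 45)(324 − 2p_{FlexHub} + p_{IronWorks}).
∂π/∂p_{FlexHub} = 414 − 4p_{FlexHub} + p_{IronWorks} = 0 ⇒ p_{FlexHub} = 103.5 + 0.25p_{IronWorks}.
Similarly p_{IronWorks} = 106.5 + 0.25p_{FlexHub}.
Solving the two reaction functions simultaneously: (1 − (0.25)(0.25))p_{FlexHub} = 103.5 + 0.25·106.5, so 0.9375p_{FlexHub} = 130.125 and p_{FlexHub} = 138.8.
Then p_{IronWorks} = 106.5 + 0.25·138.8 = 141.2.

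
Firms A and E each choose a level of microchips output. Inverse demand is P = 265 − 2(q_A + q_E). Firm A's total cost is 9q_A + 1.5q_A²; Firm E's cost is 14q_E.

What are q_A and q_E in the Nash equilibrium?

21.75, 51.875

Firm A's profit: π = q_A(265 − 2(q_A + q_E)) − 9q_A − 1.5q_A².
∂π/∂q_A = 256 − 7q_A − 2q_E = 0, so q_A = 256/7 − (2/7)q_E.
For E: ∂π/∂q_E = 251 − 4q_E − 2q_A = 0 ⇒ q_E = 62.75 − 0.5q_A.
Substituting the second reaction function into the first: q_A = 256/7 − (2/7)(62.75 − 0.5q_A), which gives (6/7)q_A = 261/14 ⇒ q_A = 21.75.
Then q_E = 62.75 − 0.5·21.75 = 51.875.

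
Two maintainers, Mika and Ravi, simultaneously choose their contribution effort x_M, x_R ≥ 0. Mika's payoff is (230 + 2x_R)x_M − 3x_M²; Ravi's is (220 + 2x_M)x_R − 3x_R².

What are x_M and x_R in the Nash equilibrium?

56.875, 55.625

Expanding Mika's payoff: 230x_M + 2x_Rx_M − 3x_M².
∂π/∂x_M = 230 + 2x_R − 6x_M = 0, so x_M = 115/3 + (1/3)x_R.
Likewise for Ravi: x_R = 110/3 + (1/3)x_M.
Substituting the second reaction function into the first: x_M = 115/3 + (1/3)(110/3 + (1/3)x_M), which gives (8/9)x_M = 455/9 ⇒ x_M = 56.875.
Then x_R = 110/3 + (1/3)·56.875 = 55.625.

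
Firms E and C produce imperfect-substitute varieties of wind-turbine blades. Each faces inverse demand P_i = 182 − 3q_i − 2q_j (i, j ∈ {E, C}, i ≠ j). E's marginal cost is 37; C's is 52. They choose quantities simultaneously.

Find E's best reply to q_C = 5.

22.5

Firm E's profit: π = q_E(182 − 3q_E − 2q_C) − 37q_E.
∂π/∂q_E = 145 − 6q_E − 2q_C = 0 ⇒ q_E = 145/6 − (1/3)q_C.
At q_C = 5: q_E = 145/6 − (1/3)·5 = 22.5.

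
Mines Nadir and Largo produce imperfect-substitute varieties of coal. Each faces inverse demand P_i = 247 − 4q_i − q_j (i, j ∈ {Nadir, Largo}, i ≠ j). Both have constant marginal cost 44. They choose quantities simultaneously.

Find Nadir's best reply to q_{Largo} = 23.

Mine Nadir's profit: π = q_{Nadir}(247 − 4q_{Nadir} − q_{Largo}) − 44q_{Nadir}.
∂π/∂q_{Nadir} = 203 − 8q_{Nadir} − q_{Largo} = 0 ⇒ q_{Nadir} = 25.375 − 0.125q_{Largo}.
At q_{Largo} = 23: q_{Nadir} = 25.375 − 0.125·23 = 22.5.

22.5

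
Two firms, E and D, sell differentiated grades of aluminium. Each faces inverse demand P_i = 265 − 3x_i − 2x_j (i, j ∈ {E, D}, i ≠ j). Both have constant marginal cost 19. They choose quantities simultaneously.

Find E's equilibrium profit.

2836.6875

Firm E's profit: π = x_E(265 − 3x_E − 2x_D) − 19x_E.
∂π/∂x_E = 246 − 6x_E − 2x_D = 0 ⇒ x_E = 41 − (1/3)x_D.
The game is symmetric, so in equilibrium x_D = x_E: the reaction function gives (4/3)x_E = 41, hence x_E = 30.75.
P_E = 265 − 3·30.75 − 2·30.75 = 111.25.
Profit = (111.25 − 19)·30.75 = 2836.6875.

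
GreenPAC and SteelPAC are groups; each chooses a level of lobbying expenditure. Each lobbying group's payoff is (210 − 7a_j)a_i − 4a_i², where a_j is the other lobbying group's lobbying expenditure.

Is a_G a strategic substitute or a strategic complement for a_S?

strategic substitutes

GreenPAC's payoff is (210 − 7a_S)a_G − 4a_G².
∂π/∂a_G = 210 − 7a_S − 8a_G = 0, so a_G = 26.25 − 0.875a_S.
The best-response slope da_G/da_S = −0.875 < 0: the reaction function is downward-sloping, so the choices are strategic substitutes.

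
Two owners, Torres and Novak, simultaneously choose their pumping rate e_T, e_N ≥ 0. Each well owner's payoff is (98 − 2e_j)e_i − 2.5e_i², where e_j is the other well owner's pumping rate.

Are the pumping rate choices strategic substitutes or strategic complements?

strategic substitutes

Torres's payoff is (98 − 2e_N)e_T − 2.5e_T².
∂π/∂e_T = 98 − 2e_N − 5e_T = 0, so e_T = 19.6 − 0.4e_N.
The best-response slope de_T/de_N = −0.4 < 0: the reaction function is downward-sloping, so the choices are strategic substitutes.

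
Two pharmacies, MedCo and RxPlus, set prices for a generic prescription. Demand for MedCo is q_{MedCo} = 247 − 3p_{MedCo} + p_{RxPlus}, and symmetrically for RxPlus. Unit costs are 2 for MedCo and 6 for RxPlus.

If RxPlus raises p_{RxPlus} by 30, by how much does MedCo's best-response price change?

5

MedCo's profit: π = (p_{MedCo} − 2)(247 − 3p_{MedCo} + p_{RxPlus}).
∂π/∂p_{MedCo} = 253 − 6p_{MedCo} + p_{RxPlus} = 0 ⇒ p_{MedCo} = 253/6 + (1/6)p_{RxPlus}.
The reaction-function slope is 1/6, so a 30-unit rise in p_{RxPlus} moves p_{MedCo} by 1/6 × 30 = 5. MedCo's best response rises — the actions are strategic complements.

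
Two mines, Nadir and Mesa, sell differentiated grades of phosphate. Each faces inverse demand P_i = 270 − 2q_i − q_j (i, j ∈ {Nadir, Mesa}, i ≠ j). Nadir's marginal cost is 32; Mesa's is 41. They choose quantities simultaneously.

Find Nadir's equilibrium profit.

Mine Nadir's profit: π = q_{Nadir}(270 − 2q_{Nadir} − q_{Mesa}) − 32q_{Nadir}.
∂π/∂q_{Nadir} = 238 − 4q_{Nadir} − q_{Mesa} = 0 ⇒ q_{Nadir} = 59.5 − 0.25q_{Mesa}.
Similarly q_{Mesa} = 57.25 − 0.25q_{Nadir}.
Substituting the second reaction function into the first: q_{Nadir} = 59.5 − 0.25(57.25 − 0.25q_{Nadir}), which gives 0.9375q_{Nadir} = 45.1875 ⇒ q_{Nadir} = 48.2.
Then q_{Mesa} = 57.25 − 0.25·48.2 = 45.2.
P_{Nadir} = 270 − 2·48.2 − 45.2 = 128.4.
Profit = (128.4 − 32)·48.2 = 4646.48.

4646.48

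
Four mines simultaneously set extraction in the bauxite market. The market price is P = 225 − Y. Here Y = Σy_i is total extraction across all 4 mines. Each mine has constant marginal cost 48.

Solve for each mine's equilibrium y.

A representative mine's profit is π_i = y_i(225 − Y) − 48y_i, with Y = y_i + Σ_{j≠i} y_j.
First-order condition: 177 − 2y_i − Σ_{j≠i} y_j = 0.
In a symmetric equilibrium every mine chooses the same y, so Σ_{j≠i} y_j = 3y. The condition becomes 177 − 5y = 0, giving y = 177/5 = 35.4.

35.4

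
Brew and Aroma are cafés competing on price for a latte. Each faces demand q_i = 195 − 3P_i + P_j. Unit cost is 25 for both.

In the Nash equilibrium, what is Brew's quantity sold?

Brew's profit: π = (P_{Brew} − 25)(195 − 3P_{Brew} + P_{Aroma}).
∂π/∂P_{Brew} = 270 − 6P_{Brew} + P_{Aroma} = 0 ⇒ P_{Brew} = 45 + (1/6)P_{Aroma}.
The game is symmetric, so in equilibrium P_{Aroma} = P_{Brew}: the reaction function gives (5/6)P_{Brew} = 45, hence P_{Brew} = 54.
q_{Brew} = 195 − 3·54 + 54 = 87.

87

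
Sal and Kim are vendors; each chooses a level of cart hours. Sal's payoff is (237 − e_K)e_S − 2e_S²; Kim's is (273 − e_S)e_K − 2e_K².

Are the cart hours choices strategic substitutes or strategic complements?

Expanding Sal's payoff: 237e_S − e_Ke_S − 2e_S².
∂π/∂e_S = 237 − e_K − 4e_S = 0, so e_S = 59.25 − 0.25e_K.
The best-response slope de_S/de_K = −0.25 < 0: the reaction function is downward-sloping, so the choices are strategic substitutes.

strategic substitutes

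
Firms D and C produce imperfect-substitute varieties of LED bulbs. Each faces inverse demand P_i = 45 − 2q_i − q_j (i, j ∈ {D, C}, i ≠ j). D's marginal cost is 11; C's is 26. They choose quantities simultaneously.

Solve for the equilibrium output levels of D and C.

7.8, 2.8

Firm D's profit: π = q_D(45 − 2q_D − q_C) − 11q_D.
∂π/∂q_D = 34 − 4q_D − q_C = 0 ⇒ q_D = 8.5 − 0.25q_C.
Similarly q_C = 4.75 − 0.25q_D.
Solving the two reaction functions simultaneously: (1 − (−0.25)(−0.25))q_D = 8.5 − 0.25·4.75, so 0.9375q_D = 7.3125 and q_D = 7.8.
Then q_C = 4.75 − 0.25·7.8 = 2.8.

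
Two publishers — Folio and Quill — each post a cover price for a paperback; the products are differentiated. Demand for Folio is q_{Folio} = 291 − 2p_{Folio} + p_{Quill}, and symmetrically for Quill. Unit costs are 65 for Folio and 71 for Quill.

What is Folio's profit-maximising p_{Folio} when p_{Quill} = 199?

155

Folio's profit: π = (p_{Folio} − 65)(291 − 2p_{Folio} + p_{Quill}).
∂π/∂p_{Folio} = 421 − 4p_{Folio} + p_{Quill} = 0 ⇒ p_{Folio} = 105.25 + 0.25p_{Quill}.
At p_{Quill} = 199: p_{Folio} = 105.25 + 0.25·199 = 155.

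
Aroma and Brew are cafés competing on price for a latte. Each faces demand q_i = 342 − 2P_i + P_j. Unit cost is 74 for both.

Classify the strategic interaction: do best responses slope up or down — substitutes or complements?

Aroma's profit: π = (P_{Aroma} − 74)(342 − 2P_{Aroma} + P_{Brew}).
∂π/∂P_{Aroma} = 490 − 4P_{Aroma} + P_{Brew} = 0 ⇒ P_{Aroma} = 122.5 + 0.25P_{Brew}.
The best-response slope dP_{Aroma}/dP_{Brew} = 0.25 > 0: the reaction function is upward-sloping, so the choices are strategic complements.

strategic complements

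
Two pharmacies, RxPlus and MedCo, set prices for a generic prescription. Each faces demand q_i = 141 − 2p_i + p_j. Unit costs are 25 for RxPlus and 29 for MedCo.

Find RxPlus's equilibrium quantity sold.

RxPlus's profit: π = (p_{RxPlus} − 25)(141 − 2p_{RxPlus} + p_{MedCo}).
∂π/∂p_{RxPlus} = 191 − 4p_{RxPlus} + p_{MedCo} = 0 ⇒ p_{RxPlus} = 47.75 + 0.25p_{MedCo}.
Similarly p_{MedCo} = 49.75 + 0.25p_{RxPlus}.
Substituting the second reaction function into the first: p_{RxPlus} = 47.75 + 0.25(49.75 + 0.25p_{RxPlus}), which gives 0.9375p_{RxPlus} = 60.1875 ⇒ p_{RxPlus} = 64.2.
Then p_{MedCo} = 49.75 + 0.25·64.2 = 65.8.
q_{RxPlus} = 141 − 2·64.2 + 65.8 = 78.4.

78.4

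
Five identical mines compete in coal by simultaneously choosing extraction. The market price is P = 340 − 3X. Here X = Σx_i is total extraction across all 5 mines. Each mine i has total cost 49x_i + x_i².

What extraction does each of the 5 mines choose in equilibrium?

14.55

A representative mine's profit is π_i = x_i(340 − 3X) − 49x_i − x_i², with X = x_i + Σ_{j≠i} x_j.
First-order condition: 291 − 8x_i − 3Σ_{j≠i} x_j = 0.
In a symmetric equilibrium every mine chooses the same x, so Σ_{j≠i} x_j = 4x. The condition becomes 291 − 20x = 0, giving x = 291/20 = 14.55.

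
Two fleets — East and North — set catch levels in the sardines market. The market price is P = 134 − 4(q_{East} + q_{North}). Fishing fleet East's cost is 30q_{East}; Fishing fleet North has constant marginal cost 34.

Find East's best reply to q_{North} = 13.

Fishing fleet East's profit: π = q_{East}(134 − 4(q_{East} + q_{North})) − 30q_{East}.
∂π/∂q_{East} = 104 − 8q_{East} − 4q_{North} = 0, so q_{East} = 13 − 0.5q_{North}.
At q_{North} = 13: q_{East} = 13 − 0.5·13 = 6.5.

6.5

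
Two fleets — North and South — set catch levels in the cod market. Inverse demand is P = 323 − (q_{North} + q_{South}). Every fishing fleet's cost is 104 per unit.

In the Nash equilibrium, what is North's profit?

5329

Fishing fleet North's profit: π = q_{North}(323 − (q_{North} + q_{South})) − 104q_{North}.
∂π/∂q_{North} = 219 − 2q_{North} − q_{South} = 0, so q_{North} = 109.5 − 0.5q_{South}.
The game is symmetric, so in equilibrium q_{South} = q_{North}: the reaction function gives 1.5q_{North} = 109.5, hence q_{North} = 73.
Price P = 323 − 146 = 177.
North's profit: (177 − 104)·73 = 5329.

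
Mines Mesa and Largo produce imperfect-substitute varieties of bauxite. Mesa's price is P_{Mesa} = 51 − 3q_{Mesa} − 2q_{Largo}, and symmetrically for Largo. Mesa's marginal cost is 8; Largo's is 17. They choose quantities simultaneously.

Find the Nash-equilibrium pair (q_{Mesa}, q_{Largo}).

5.9375, 3.6875

Mine Mesa's profit: π = q_{Mesa}(51 − 3q_{Mesa} − 2q_{Largo}) − 8q_{Mesa}.
∂π/∂q_{Mesa} = 43 − 6q_{Mesa} − 2q_{Largo} = 0 ⇒ q_{Mesa} = 43/6 − (1/3)q_{Largo}.
Similarly q_{Largo} = 17/3 − (1/3)q_{Mesa}.
Plugging q_{Largo} into Mesa's best response: q_{Mesa} = 43/6 − (1/3)(17/3 − (1/3)q_{Mesa}) ⇒ (8/9)q_{Mesa} = 95/18, so q_{Mesa} = 5.9375.
Then q_{Largo} = 17/3 − (1/3)·5.9375 = 3.6875.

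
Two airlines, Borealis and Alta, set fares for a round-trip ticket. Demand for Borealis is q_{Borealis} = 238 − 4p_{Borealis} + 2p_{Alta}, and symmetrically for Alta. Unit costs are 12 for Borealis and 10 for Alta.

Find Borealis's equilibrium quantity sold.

141.6

Borealis's profit: π = (p_{Borealis} − 12)(238 − 4p_{Borealis} + 2p_{Alta}).
∂π/∂p_{Borealis} = 286 − 8p_{Borealis} + 2p_{Alta} = 0 ⇒ p_{Borealis} = 35.75 + 0.25p_{Alta}.
Similarly p_{Alta} = 34.75 + 0.25p_{Borealis}.
Solving the two reaction functions simultaneously: (1 − (0.25)(0.25))p_{Borealis} = 35.75 + 0.25·34.75, so 0.9375p_{Borealis} = 44.4375 and p_{Borealis} = 47.4.
Then p_{Alta} = 34.75 + 0.25·47.4 = 46.6.
q_{Borealis} = 238 − 4·47.4 + 2·46.6 = 141.6.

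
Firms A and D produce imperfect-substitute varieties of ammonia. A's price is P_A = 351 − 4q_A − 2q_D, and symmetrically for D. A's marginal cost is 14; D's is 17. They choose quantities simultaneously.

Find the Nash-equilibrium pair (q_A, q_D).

Firm A's profit: π = q_A(351 − 4q_A − 2q_D) − 14q_A.
∂π/∂q_A = 337 − 8q_A − 2q_D = 0 ⇒ q_A = 42.125 − 0.25q_D.
Similarly q_D = 41.75 − 0.25q_A.
Plugging q_D into A's best response: q_A = 42.125 − 0.25(41.75 − 0.25q_A) ⇒ 0.9375q_A = 31.6875, so q_A = 33.8.
Then q_D = 41.75 − 0.25·33.8 = 33.3.

33.8, 33.3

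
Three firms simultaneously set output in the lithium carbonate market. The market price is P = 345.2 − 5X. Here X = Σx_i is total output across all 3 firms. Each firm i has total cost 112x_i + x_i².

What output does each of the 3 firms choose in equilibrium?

A representative firm's profit is π_i = x_i(345.2 − 5X) − 112x_i − x_i², with X = x_i + Σ_{j≠i} x_j.
First-order condition: 233.2 − 12x_i − 5Σ_{j≠i} x_j = 0.
In a symmetric equilibrium every firm chooses the same x, so Σ_{j≠i} x_j = 2x. The condition becomes 233.2 − 22x = 0, giving x = 233.2/22 = 10.6.

10.6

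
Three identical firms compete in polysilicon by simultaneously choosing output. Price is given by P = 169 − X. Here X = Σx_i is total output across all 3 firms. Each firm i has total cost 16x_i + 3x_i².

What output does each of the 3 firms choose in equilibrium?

15.3

A representative firm's profit is π_i = x_i(169 − X) − 16x_i − 3x_i², with X = x_i + Σ_{j≠i} x_j.
First-order condition: 153 − 8x_i − Σ_{j≠i} x_j = 0.
In a symmetric equilibrium every firm chooses the same x, so Σ_{j≠i} x_j = 2x. The condition becomes 153 − 10x = 0, giving x = 153/10 = 15.3.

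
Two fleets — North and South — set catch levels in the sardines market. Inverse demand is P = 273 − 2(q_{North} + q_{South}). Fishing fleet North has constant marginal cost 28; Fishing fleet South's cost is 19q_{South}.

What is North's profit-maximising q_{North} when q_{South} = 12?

Fishing fleet North's profit: π = q_{North}(273 − 2(q_{North} + q_{South})) − 28q_{North}.
∂π/∂q_{North} = 245 − 4q_{North} − 2q_{South} = 0, so q_{North} = 61.25 − 0.5q_{South}.
At q_{South} = 12: q_{North} = 61.25 − 0.5·12 = 55.25.

55.25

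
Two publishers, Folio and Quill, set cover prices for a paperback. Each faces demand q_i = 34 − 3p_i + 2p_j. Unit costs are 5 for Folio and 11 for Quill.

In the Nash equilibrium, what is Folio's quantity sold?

25.125

Folio's profit: π = (p_{Folio} − 5)(34 − 3p_{Folio} + 2p_{Quill}).
∂π/∂p_{Folio} = 49 − 6p_{Folio} + 2p_{Quill} = 0 ⇒ p_{Folio} = 49/6 + (1/3)p_{Quill}.
Similarly p_{Quill} = 67/6 + (1/3)p_{Folio}.
Plugging p_{Quill} into Folio's best response: p_{Folio} = 49/6 + (1/3)(67/6 + (1/3)p_{Folio}) ⇒ (8/9)p_{Folio} = 107/9, so p_{Folio} = 13.375.
Then p_{Quill} = 67/6 + (1/3)·13.375 = 15.625.
q_{Folio} = 34 − 3·13.375 + 2·15.625 = 25.125.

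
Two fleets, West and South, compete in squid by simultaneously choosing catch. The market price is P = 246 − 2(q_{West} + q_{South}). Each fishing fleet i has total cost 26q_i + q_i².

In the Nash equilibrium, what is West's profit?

Fishing fleet West's profit: π = q_{West}(246 − 2(q_{West} + q_{South})) − 26q_{West} − q_{West}².
∂π/∂q_{West} = 220 − 6q_{West} − 2q_{South} = 0, so q_{West} = 110/3 − (1/3)q_{South}.
Setting q_{West} = q_{South} in the reaction function: q_{West} = 110/3 − (1/3)q_{West}, so q_{West} = (110/3) / (4/3) = 27.5.
Price P = 246 − 2·55 = 136.
West's profit: (136 − 26)·27.5 − (27.5)² = 2268.75.

2268.75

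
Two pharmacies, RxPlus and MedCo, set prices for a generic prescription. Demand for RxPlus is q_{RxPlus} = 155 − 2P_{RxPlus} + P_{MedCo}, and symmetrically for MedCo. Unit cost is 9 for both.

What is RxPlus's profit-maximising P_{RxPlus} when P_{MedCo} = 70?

RxPlus's profit: π = (P_{RxPlus} − 9)(155 − 2P_{RxPlus} + P_{MedCo}).
∂π/∂P_{RxPlus} = 173 − 4P_{RxPlus} + P_{MedCo} = 0 ⇒ P_{RxPlus} = 43.25 + 0.25P_{MedCo}.
At P_{MedCo} = 70: P_{RxPlus} = 43.25 + 0.25·70 = 60.75.

60.75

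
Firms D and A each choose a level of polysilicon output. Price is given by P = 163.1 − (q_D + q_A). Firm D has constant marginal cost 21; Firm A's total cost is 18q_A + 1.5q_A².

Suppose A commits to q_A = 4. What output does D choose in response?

69.05

Firm D's profit: π = q_D(163.1 − (q_D + q_A)) − 21q_D.
∂π/∂q_D = 142.1 − 2q_D − q_A = 0, so q_D = 71.05 − 0.5q_A.
At q_A = 4: q_D = 71.05 − 0.5·4 = 69.05.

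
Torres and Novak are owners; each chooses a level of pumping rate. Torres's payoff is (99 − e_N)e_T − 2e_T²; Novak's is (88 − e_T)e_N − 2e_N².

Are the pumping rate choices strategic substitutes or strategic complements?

Expanding Torres's payoff: 99e_T − e_Ne_T − 2e_T².
∂π/∂e_T = 99 − e_N − 4e_T = 0, so e_T = 24.75 − 0.25e_N.
The best-response slope de_T/de_N = −0.25 < 0: the reaction function is downward-sloping, so the choices are strategic substitutes.

strategic substitutes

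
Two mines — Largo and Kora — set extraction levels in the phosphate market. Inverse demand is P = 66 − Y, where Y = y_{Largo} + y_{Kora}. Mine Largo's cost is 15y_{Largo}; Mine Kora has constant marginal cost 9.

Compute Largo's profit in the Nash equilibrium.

225

Mine Largo's profit: π = y_{Largo}(66 − (y_{Largo} + y_{Kora})) − 15y_{Largo}.
∂π/∂y_{Largo} = 51 − 2y_{Largo} − y_{Kora} = 0, so y_{Largo} = 25.5 − 0.5y_{Kora}.
By the same steps for Kora: y_{Kora} = 28.5 − 0.5y_{Largo}.
Solving the two reaction functions simultaneously: (1 − (−0.5)(−0.5))y_{Largo} = 25.5 − 0.5·28.5, so 0.75y_{Largo} = 11.25 and y_{Largo} = 15.
Then y_{Kora} = 28.5 − 0.5·15 = 21.
Price P = 66 − 36 = 30.
Largo's profit: (30 − 15)·15 = 225.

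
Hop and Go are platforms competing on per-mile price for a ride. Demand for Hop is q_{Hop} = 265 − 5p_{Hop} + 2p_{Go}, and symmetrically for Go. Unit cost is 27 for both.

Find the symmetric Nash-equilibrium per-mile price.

50

Hop's profit: π = (p_{Hop} − 27)(265 − 5p_{Hop} + 2p_{Go}).
∂π/∂p_{Hop} = 400 − 10p_{Hop} + 2p_{Go} = 0 ⇒ p_{Hop} = 40 + 0.2p_{Go}.
Setting p_{Hop} = p_{Go} in the reaction function: p_{Hop} = 40 + 0.2p_{Hop}, so p_{Hop} = 40 / 0.8 = 50.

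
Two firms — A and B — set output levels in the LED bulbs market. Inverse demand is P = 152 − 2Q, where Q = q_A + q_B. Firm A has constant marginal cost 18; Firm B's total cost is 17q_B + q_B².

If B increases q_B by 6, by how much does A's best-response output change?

Firm A's profit: π = q_A(152 − 2(q_A + q_B)) − 18q_A.
∂π/∂q_A = 134 − 4q_A − 2q_B = 0, so q_A = 33.5 − 0.5q_B.
The reaction-function slope is −0.5, so a 6-unit rise in q_B moves q_A by −0.5 × 6 = −3. A's best response falls — the actions are strategic substitutes.

-3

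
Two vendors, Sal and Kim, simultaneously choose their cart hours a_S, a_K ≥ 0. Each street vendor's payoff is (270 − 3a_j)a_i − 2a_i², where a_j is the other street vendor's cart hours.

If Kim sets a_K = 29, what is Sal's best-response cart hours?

Sal's payoff is (270 − 3a_K)a_S − 2a_S².
∂π/∂a_S = 270 − 3a_K − 4a_S = 0, so a_S = 67.5 − 0.75a_K.
At a_K = 29: a_S = 67.5 − 0.75·29 = 45.75.

45.75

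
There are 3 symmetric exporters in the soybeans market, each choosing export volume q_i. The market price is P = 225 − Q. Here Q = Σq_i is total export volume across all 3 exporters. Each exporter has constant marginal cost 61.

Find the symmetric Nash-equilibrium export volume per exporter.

A representative exporter's profit is π_i = q_i(225 − Q) − 61q_i, with Q = q_i + Σ_{j≠i} q_j.
First-order condition: 164 − 2q_i − Σ_{j≠i} q_j = 0.
With identical exporters, set every q_j = q: then 164 − 2q − 2q = 0, i.e. q = 164/4 = 41.

41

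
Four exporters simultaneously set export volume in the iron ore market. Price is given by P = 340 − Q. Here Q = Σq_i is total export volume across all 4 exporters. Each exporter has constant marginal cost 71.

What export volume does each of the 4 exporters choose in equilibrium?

53.8

A representative exporter's profit is π_i = q_i(340 − Q) − 71q_i, with Q = q_i + Σ_{j≠i} q_j.
First-order condition: 269 − 2q_i − Σ_{j≠i} q_j = 0.
In a symmetric equilibrium every exporter chooses the same q, so Σ_{j≠i} q_j = 3q. The condition becomes 269 − 5q = 0, giving q = 269/5 = 53.8.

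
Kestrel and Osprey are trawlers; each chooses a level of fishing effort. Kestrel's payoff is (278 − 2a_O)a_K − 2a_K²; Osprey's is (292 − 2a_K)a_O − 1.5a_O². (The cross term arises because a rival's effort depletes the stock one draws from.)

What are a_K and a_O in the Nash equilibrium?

Expanding Kestrel's payoff: 278a_K − 2a_Oa_K − 2a_K².
∂π/∂a_K = 278 − 2a_O − 4a_K = 0, so a_K = 69.5 − 0.5a_O.
Likewise for Osprey: a_O = 292/3 − (2/3)a_K.
Solving the two reaction functions simultaneously: (1 − (−0.5)(−2/3))a_K = 69.5 − 0.5·(292/3), so (2/3)a_K = 125/6 and a_K = 31.25.
Then a_O = 292/3 − (2/3)·31.25 = 76.5.

31.25, 76.5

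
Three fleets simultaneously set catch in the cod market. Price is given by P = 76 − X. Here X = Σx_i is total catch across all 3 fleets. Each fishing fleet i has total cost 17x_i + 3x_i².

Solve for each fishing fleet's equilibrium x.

5.9

A representative fishing fleet's profit is π_i = x_i(76 − X) − 17x_i − 3x_i², with X = x_i + Σ_{j≠i} x_j.
First-order condition: 59 − 8x_i − Σ_{j≠i} x_j = 0.
Imposing symmetry (x_j = x for all j) turns Σ_{j≠i} x_j into 2x, so 59 = 10x and x = 5.9.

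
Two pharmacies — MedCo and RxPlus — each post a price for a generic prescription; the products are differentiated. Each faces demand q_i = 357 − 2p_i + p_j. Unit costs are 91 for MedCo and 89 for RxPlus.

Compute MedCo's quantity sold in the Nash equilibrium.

176.8

MedCo's profit: π = (p_{MedCo} − 91)(357 − 2p_{MedCo} + p_{RxPlus}).
∂π/∂p_{MedCo} = 539 − 4p_{MedCo} + p_{RxPlus} = 0 ⇒ p_{MedCo} = 134.75 + 0.25p_{RxPlus}.
Similarly p_{RxPlus} = 133.75 + 0.25p_{MedCo}.
Solving the two reaction functions simultaneously: (1 − (0.25)(0.25))p_{MedCo} = 134.75 + 0.25·133.75, so 0.9375p_{MedCo} = 168.1875 and p_{MedCo} = 179.4.
Then p_{RxPlus} = 133.75 + 0.25·179.4 = 178.6.
q_{MedCo} = 357 − 2·179.4 + 178.6 = 176.8.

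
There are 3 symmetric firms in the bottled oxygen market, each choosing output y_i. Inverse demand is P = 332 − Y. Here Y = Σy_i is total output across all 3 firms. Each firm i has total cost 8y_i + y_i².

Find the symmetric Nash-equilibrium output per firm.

A representative firm's profit is π_i = y_i(332 − Y) − 8y_i − y_i², with Y = y_i + Σ_{j≠i} y_j.
First-order condition: 324 − 4y_i − Σ_{j≠i} y_j = 0.
In a symmetric equilibrium every firm chooses the same y, so Σ_{j≠i} y_j = 2y. The condition becomes 324 − 6y = 0, giving y = 324/6 = 54.

54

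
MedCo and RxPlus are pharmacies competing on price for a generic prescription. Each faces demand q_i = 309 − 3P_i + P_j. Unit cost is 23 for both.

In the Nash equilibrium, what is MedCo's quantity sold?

157.8

MedCo's profit: π = (P_{MedCo} − 23)(309 − 3P_{MedCo} + P_{RxPlus}).
∂π/∂P_{MedCo} = 378 − 6P_{MedCo} + P_{RxPlus} = 0 ⇒ P_{MedCo} = 63 + (1/6)P_{RxPlus}.
The game is symmetric, so in equilibrium P_{RxPlus} = P_{MedCo}: the reaction function gives (5/6)P_{MedCo} = 63, hence P_{MedCo} = 75.6.
q_{MedCo} = 309 − 3·75.6 + 75.6 = 157.8.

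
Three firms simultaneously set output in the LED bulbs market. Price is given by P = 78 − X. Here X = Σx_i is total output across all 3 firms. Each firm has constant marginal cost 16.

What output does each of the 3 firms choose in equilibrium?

A representative firm's profit is π_i = x_i(78 − X) − 16x_i, with X = x_i + Σ_{j≠i} x_j.
First-order condition: 62 − 2x_i − Σ_{j≠i} x_j = 0.
In a symmetric equilibrium every firm chooses the same x, so Σ_{j≠i} x_j = 2x. The condition becomes 62 − 4x = 0, giving x = 62/4 = 15.5.

15.5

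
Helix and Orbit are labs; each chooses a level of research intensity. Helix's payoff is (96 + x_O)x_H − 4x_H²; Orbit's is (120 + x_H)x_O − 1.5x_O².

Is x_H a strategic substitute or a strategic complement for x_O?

Expanding Helix's payoff: 96x_H + x_Ox_H − 4x_H².
∂π/∂x_H = 96 + x_O − 8x_H = 0, so x_H = 12 + 0.125x_O.
The best-response slope dx_H/dx_O = 0.125 > 0: the reaction function is upward-sloping, so the choices are strategic complements.

strategic complements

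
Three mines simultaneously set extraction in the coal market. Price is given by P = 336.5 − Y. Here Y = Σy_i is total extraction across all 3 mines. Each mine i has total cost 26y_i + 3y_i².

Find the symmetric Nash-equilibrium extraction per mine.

A representative mine's profit is π_i = y_i(336.5 − Y) − 26y_i − 3y_i², with Y = y_i + Σ_{j≠i} y_j.
First-order condition: 310.5 − 8y_i − Σ_{j≠i} y_j = 0.
Imposing symmetry (y_j = y for all j) turns Σ_{j≠i} y_j into 2y, so 310.5 = 10y and y = 31.05.

31.05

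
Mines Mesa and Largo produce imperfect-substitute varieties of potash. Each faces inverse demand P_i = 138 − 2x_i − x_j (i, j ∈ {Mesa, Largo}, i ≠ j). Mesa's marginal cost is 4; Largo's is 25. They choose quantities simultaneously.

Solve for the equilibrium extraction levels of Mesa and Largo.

Mine Mesa's profit: π = x_{Mesa}(138 − 2x_{Mesa} − x_{Largo}) − 4x_{Mesa}.
∂π/∂x_{Mesa} = 134 − 4x_{Mesa} − x_{Largo} = 0 ⇒ x_{Mesa} = 33.5 − 0.25x_{Largo}.
Similarly x_{Largo} = 28.25 − 0.25x_{Mesa}.
Solving the two reaction functions simultaneously: (1 − (−0.25)(−0.25))x_{Mesa} = 33.5 − 0.25·28.25, so 0.9375x_{Mesa} = 26.4375 and x_{Mesa} = 28.2.
Then x_{Largo} = 28.25 − 0.25·28.2 = 21.2.

28.2, 21.2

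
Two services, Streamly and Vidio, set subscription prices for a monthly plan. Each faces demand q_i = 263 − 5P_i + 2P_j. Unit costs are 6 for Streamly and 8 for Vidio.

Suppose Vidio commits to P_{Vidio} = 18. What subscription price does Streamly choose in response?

Streamly's profit: π = (P_{Streamly} − 6)(263 − 5P_{Streamly} + 2P_{Vidio}).
∂π/∂P_{Streamly} = 293 − 10P_{Streamly} + 2P_{Vidio} = 0 ⇒ P_{Streamly} = 29.3 + 0.2P_{Vidio}.
At P_{Vidio} = 18: P_{Streamly} = 29.3 + 0.2·18 = 32.9.

32.9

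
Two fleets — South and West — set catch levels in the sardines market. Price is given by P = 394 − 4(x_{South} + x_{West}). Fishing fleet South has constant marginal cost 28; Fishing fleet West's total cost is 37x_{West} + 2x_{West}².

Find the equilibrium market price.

Fishing fleet South's profit: π = x_{South}(394 − 4(x_{South} + x_{West})) − 28x_{South}.
∂π/∂x_{South} = 366 − 8x_{South} − 4x_{West} = 0, so x_{South} = 45.75 − 0.5x_{West}.
For West: ∂π/∂x_{West} = 357 − 12x_{West} − 4x_{South} = 0 ⇒ x_{West} = 29.75 − (1/3)x_{South}.
Substituting the second reaction function into the first: x_{South} = 45.75 − 0.5(29.75 − (1/3)x_{South}), which gives (5/6)x_{South} = 30.875 ⇒ x_{South} = 37.05.
Then x_{West} = 29.75 − (1/3)·37.05 = 17.4.
Equilibrium price: P = 394 − 4·54.45 = 176.2.

176.2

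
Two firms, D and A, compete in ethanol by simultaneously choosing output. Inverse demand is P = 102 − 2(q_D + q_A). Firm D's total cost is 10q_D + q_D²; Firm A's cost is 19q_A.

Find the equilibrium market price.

Firm D's profit: π = q_D(102 − 2(q_D + q_A)) − 10q_D − q_D².
∂π/∂q_D = 92 − 6q_D − 2q_A = 0, so q_D = 46/3 − (1/3)q_A.
For A: ∂π/∂q_A = 83 − 4q_A − 2q_D = 0 ⇒ q_A = 20.75 − 0.5q_D.
Substituting the second reaction function into the first: q_D = 46/3 − (1/3)(20.75 − 0.5q_D), which gives (5/6)q_D = 101/12 ⇒ q_D = 10.1.
Then q_A = 20.75 − 0.5·10.1 = 15.7.
Equilibrium price: P = 102 − 2·25.8 = 50.4.

50.4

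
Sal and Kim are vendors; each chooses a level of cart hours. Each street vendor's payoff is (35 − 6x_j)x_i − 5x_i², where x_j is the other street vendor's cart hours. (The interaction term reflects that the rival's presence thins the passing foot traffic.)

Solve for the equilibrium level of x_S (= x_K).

Sal's payoff is (35 − 6x_K)x_S − 5x_S².
∂π/∂x_S = 35 − 6x_K − 10x_S = 0, so x_S = 3.5 − 0.6x_K.
By symmetry x_K = x_S; substituting into the reaction function, 1.6x_S = 3.5 and x_S = 2.1875.

2.1875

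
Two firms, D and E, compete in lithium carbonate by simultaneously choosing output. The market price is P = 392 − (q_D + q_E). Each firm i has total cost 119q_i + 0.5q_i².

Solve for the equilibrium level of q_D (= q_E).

68.25

Firm D's profit: π = q_D(392 − (q_D + q_E)) − 119q_D − 0.5q_D².
∂π/∂q_D = 273 − 3q_D − q_E = 0, so q_D = 91 − (1/3)q_E.
By symmetry q_E = q_D; substituting into the reaction function, (4/3)q_D = 91 and q_D = 68.25.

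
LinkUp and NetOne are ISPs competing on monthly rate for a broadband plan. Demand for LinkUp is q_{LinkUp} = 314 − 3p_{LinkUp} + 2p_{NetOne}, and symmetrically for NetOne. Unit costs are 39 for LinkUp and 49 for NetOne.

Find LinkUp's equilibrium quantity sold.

LinkUp's profit: π = (p_{LinkUp} − 39)(314 − 3p_{LinkUp} + 2p_{NetOne}).
∂π/∂p_{LinkUp} = 431 − 6p_{LinkUp} + 2p_{NetOne} = 0 ⇒ p_{LinkUp} = 431/6 + (1/3)p_{NetOne}.
Similarly p_{NetOne} = 461/6 + (1/3)p_{LinkUp}.
Substituting the second reaction function into the first: p_{LinkUp} = 431/6 + (1/3)(461/6 + (1/3)p_{LinkUp}), which gives (8/9)p_{LinkUp} = 877/9 ⇒ p_{LinkUp} = 109.625.
Then p_{NetOne} = 461/6 + (1/3)·109.625 = 113.375.
q_{LinkUp} = 314 − 3·109.625 + 2·113.375 = 211.875.

211.875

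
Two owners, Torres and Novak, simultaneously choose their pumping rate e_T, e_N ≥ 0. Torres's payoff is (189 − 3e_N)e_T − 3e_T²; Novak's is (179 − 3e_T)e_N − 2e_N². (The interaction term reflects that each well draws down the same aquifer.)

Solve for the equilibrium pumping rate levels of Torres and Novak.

14.6, 33.8

Expanding Torres's payoff: 189e_T − 3e_Ne_T − 3e_T².
∂π/∂e_T = 189 − 3e_N − 6e_T = 0, so e_T = 31.5 − 0.5e_N.
Likewise for Novak: e_N = 44.75 − 0.75e_T.
Plugging e_N into Torres's best response: e_T = 31.5 − 0.5(44.75 − 0.75e_T) ⇒ 0.625e_T = 9.125, so e_T = 14.6.
Then e_N = 44.75 − 0.75·14.6 = 33.8.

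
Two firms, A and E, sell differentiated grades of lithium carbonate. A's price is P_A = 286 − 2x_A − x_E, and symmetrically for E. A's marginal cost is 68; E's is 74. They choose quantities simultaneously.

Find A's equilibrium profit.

Firm A's profit: π = x_A(286 − 2x_A − x_E) − 68x_A.
∂π/∂x_A = 218 − 4x_A − x_E = 0 ⇒ x_A = 54.5 − 0.25x_E.
Similarly x_E = 53 − 0.25x_A.
Plugging x_E into A's best response: x_A = 54.5 − 0.25(53 − 0.25x_A) ⇒ 0.9375x_A = 41.25, so x_A = 44.
Then x_E = 53 − 0.25·44 = 42.
P_A = 286 − 2·44 − 42 = 156.
Profit = (156 − 68)·44 = 3872.

3872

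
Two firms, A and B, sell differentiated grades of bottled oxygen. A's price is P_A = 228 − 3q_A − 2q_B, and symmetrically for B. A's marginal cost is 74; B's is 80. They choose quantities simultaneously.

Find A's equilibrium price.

Firm A's profit: π = q_A(228 − 3q_A − 2q_B) − 74q_A.
∂π/∂q_A = 154 − 6q_A − 2q_B = 0 ⇒ q_A = 77/3 − (1/3)q_B.
Similarly q_B = 74/3 − (1/3)q_A.
Substituting the second reaction function into the first: q_A = 77/3 − (1/3)(74/3 − (1/3)q_A), which gives (8/9)q_A = 157/9 ⇒ q_A = 19.625.
Then q_B = 74/3 − (1/3)·19.625 = 18.125.
P_A = 228 − 3·19.625 − 2·18.125 = 132.875.

132.875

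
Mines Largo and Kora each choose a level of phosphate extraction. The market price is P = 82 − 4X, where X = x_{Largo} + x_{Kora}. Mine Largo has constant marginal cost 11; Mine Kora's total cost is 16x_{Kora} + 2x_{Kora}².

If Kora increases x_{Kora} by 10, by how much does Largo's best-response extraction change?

Mine Largo's profit: π = x_{Largo}(82 − 4(x_{Largo} + x_{Kora})) − 11x_{Largo}.
∂π/∂x_{Largo} = 71 − 8x_{Largo} − 4x_{Kora} = 0, so x_{Largo} = 8.875 − 0.5x_{Kora}.
The reaction-function slope is −0.5, so a 10-unit rise in x_{Kora} moves x_{Largo} by −0.5 × 10 = −5. Largo's best response falls — the actions are strategic substitutes.

-5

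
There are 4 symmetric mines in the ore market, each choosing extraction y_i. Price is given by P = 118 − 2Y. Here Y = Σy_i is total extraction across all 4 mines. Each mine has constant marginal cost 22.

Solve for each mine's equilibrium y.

A representative mine's profit is π_i = y_i(118 − 2Y) − 22y_i, with Y = y_i + Σ_{j≠i} y_j.
First-order condition: 96 − 4y_i − 2Σ_{j≠i} y_j = 0.
With identical mines, set every y_j = y: then 96 − 4y − 6y = 0, i.e. y = 96/10 = 9.6.

9.6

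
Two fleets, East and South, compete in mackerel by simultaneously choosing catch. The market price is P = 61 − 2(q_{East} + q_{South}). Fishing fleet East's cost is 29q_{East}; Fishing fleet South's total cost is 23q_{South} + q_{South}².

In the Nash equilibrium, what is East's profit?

Fishing fleet East's profit: π = q_{East}(61 − 2(q_{East} + q_{South})) − 29q_{East}.
∂π/∂q_{East} = 32 − 4q_{East} − 2q_{South} = 0, so q_{East} = 8 − 0.5q_{South}.
For South: ∂π/∂q_{South} = 38 − 6q_{South} − 2q_{East} = 0 ⇒ q_{South} = 19/3 − (1/3)q_{East}.
Substituting the second reaction function into the first: q_{East} = 8 − 0.5(19/3 − (1/3)q_{East}), which gives (5/6)q_{East} = 29/6 ⇒ q_{East} = 5.8.
Then q_{South} = 19/3 − (1/3)·5.8 = 4.4.
Price P = 61 − 2·10.2 = 40.6.
East's profit: (40.6 − 29)·5.8 = 67.28.

67.28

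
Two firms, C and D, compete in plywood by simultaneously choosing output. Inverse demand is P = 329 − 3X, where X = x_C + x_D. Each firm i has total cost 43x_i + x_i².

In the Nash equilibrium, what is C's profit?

Firm C's profit: π = x_C(329 − 3(x_C + x_D)) − 43x_C − x_C².
∂π/∂x_C = 286 − 8x_C − 3x_D = 0, so x_C = 35.75 − 0.375x_D.
By symmetry x_D = x_C; substituting into the reaction function, 1.375x_C = 35.75 and x_C = 26.
Price P = 329 − 3·52 = 173.
C's profit: (173 − 43)·26 − (26)² = 2704.

2704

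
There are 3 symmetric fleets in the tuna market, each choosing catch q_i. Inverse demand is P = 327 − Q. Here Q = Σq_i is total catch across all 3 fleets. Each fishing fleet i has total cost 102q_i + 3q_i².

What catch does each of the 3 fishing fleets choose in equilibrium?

A representative fishing fleet's profit is π_i = q_i(327 − Q) − 102q_i − 3q_i², with Q = q_i + Σ_{j≠i} q_j.
First-order condition: 225 − 8q_i − Σ_{j≠i} q_j = 0.
In a symmetric equilibrium every fishing fleet chooses the same q, so Σ_{j≠i} q_j = 2q. The condition becomes 225 − 10q = 0, giving q = 225/10 = 22.5.

22.5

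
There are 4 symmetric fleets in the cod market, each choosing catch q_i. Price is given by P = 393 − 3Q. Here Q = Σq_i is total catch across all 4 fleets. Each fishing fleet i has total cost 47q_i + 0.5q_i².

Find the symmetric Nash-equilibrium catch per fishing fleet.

21.625

A representative fishing fleet's profit is π_i = q_i(393 − 3Q) − 47q_i − 0.5q_i², with Q = q_i + Σ_{j≠i} q_j.
First-order condition: 346 − 7q_i − 3Σ_{j≠i} q_j = 0.
With identical fishing fleets, set every q_j = q: then 346 − 7q − 9q = 0, i.e. q = 346/16 = 21.625.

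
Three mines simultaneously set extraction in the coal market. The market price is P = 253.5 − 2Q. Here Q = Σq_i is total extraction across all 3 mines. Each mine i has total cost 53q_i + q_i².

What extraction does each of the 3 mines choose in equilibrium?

A representative mine's profit is π_i = q_i(253.5 − 2Q) − 53q_i − q_i², with Q = q_i + Σ_{j≠i} q_j.
First-order condition: 200.5 − 6q_i − 2Σ_{j≠i} q_j = 0.
With identical mines, set every q_j = q: then 200.5 − 6q − 4q = 0, i.e. q = 200.5/10 = 20.05.

20.05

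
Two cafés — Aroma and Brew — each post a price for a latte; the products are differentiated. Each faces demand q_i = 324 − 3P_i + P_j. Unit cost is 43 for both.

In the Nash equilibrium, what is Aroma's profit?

Aroma's profit: π = (P_{Aroma} − 43)(324 − 3P_{Aroma} + P_{Brew}).
∂π/∂P_{Aroma} = 453 − 6P_{Aroma} + P_{Brew} = 0 ⇒ P_{Aroma} = 75.5 + (1/6)P_{Brew}.
The game is symmetric, so in equilibrium P_{Brew} = P_{Aroma}: the reaction function gives (5/6)P_{Aroma} = 75.5, hence P_{Aroma} = 90.6.
q_{Aroma} = 324 − 3·90.6 + 90.6 = 142.8.
Profit = (90.6 − 43)·142.8 = 6797.28.

6797.28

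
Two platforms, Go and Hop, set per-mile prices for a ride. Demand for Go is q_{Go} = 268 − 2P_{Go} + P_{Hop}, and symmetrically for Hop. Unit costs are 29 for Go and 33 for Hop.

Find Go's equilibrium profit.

Go's profit: π = (P_{Go} − 29)(268 − 2P_{Go} + P_{Hop}).
∂π/∂P_{Go} = 326 − 4P_{Go} + P_{Hop} = 0 ⇒ P_{Go} = 81.5 + 0.25P_{Hop}.
Similarly P_{Hop} = 83.5 + 0.25P_{Go}.
Substituting the second reaction function into the first: P_{Go} = 81.5 + 0.25(83.5 + 0.25P_{Go}), which gives 0.9375P_{Go} = 102.375 ⇒ P_{Go} = 109.2.
Then P_{Hop} = 83.5 + 0.25·109.2 = 110.8.
q_{Go} = 268 − 2·109.2 + 110.8 = 160.4.
Profit = (109.2 − 29)·160.4 = 12864.08.

12864.08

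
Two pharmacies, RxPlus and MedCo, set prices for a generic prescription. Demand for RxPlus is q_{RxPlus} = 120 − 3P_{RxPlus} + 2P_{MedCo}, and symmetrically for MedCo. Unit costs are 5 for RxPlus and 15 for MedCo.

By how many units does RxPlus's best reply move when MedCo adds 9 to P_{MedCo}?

RxPlus's profit: π = (P_{RxPlus} − 5)(120 − 3P_{RxPlus} + 2P_{MedCo}).
∂π/∂P_{RxPlus} = 135 − 6P_{RxPlus} + 2P_{MedCo} = 0 ⇒ P_{RxPlus} = 22.5 + (1/3)P_{MedCo}.
The reaction-function slope is 1/3, so a 9-unit rise in P_{MedCo} moves P_{RxPlus} by 1/3 × 9 = 3. RxPlus's best response rises — the actions are strategic complements.

3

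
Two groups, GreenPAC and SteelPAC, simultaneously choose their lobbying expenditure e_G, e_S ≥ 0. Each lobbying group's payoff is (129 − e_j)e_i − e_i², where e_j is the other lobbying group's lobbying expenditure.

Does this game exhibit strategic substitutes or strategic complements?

GreenPAC's payoff is (129 − e_S)e_G − e_G².
∂π/∂e_G = 129 − e_S − 2e_G = 0, so e_G = 64.5 − 0.5e_S.
The best-response slope de_G/de_S = −0.5 < 0: the reaction function is downward-sloping, so the choices are strategic substitutes.

strategic substitutes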